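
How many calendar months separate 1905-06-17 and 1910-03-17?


From June 1905 to March 1910
5 years * 12 = 60 months, minus 3 months = 57

57 months


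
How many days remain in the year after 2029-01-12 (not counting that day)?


Day of year: 12 of 365
Remaining = 365 - 12

353 days


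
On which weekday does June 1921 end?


June 1921 has 30 days
Anchor: Jan 1, 1921. With p = 1921 - 1 = 1920: (p + p//4 - p//100 + p//400) mod 7 = (1920 + 480 - 19 + 4) mod 7 = 2385 mod 7 = 5 -> Saturday (Mon=0 ... Sun=6)
Days before June (Jan-May): 151; June 1 index = (5 + 151) mod 7 = 2 -> Wednesday
Last day offset: 30 - 1 = 29 days
Weekday index = (2 + 29) mod 7 = 3

Thursday, June 30


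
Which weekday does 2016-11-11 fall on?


Date: November 11, 2016
Anchor: Jan 1, 2016. With p = 2016 - 1 = 2015: (p + p//4 - p//100 + p//400) mod 7 = (2015 + 503 - 20 + 5) mod 7 = 2503 mod 7 = 4 -> Friday (Mon=0 ... Sun=6)
Days before November (Jan-Oct): 305; offset = 305 + 11 - 1 = 315
Weekday index = (4 + 315) mod 7 = 4

Day of the week: Friday


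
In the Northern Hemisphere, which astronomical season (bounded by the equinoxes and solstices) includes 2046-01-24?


Date: January 24
Astronomical Winter (approx.; exact equinox/solstice day varies by year): December 21 to March 19
January 24 falls within the Winter window

Winter


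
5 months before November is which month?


November is month 11
11 - 5 = 6

June


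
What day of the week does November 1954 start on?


Target: November 1, 1954
Anchor: Jan 1, 1954. With p = 1954 - 1 = 1953: (p + p//4 - p//100 + p//400) mod 7 = (1953 + 488 - 19 + 4) mod 7 = 2426 mod 7 = 4 -> Friday (Mon=0 ... Sun=6)
Days before November (Jan-Oct): 304 days
Weekday index = (4 + 304) mod 7 = 0

Monday


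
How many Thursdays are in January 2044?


January 2044 has 31 days
Anchor: Jan 1, 2044. With p = 2044 - 1 = 2043: (p + p//4 - p//100 + p//400) mod 7 = (2043 + 510 - 20 + 5) mod 7 = 2538 mod 7 = 4 -> Friday (Mon=0 ... Sun=6)
January 1 is the anchor itself -> Friday
First Thursday is January 7
Thursdays: 7, 14, 21, 28

4 Thursdays


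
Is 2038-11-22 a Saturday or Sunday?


Anchor: Jan 1, 2038. With p = 2038 - 1 = 2037: (p + p//4 - p//100 + p//400) mod 7 = (2037 + 509 - 20 + 5) mod 7 = 2531 mod 7 = 4 -> Friday (Mon=0 ... Sun=6)
Day of year: 326; offset = 325
Weekday index = (4 + 325) mod 7 = 0 -> Monday
Weekend days: Saturday, Sunday

No


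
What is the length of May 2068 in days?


May 2068

31 days


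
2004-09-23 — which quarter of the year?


Month: September (month 9)
Q1: Jan-Mar, Q2: Apr-Jun, Q3: Jul-Sep, Q4: Oct-Dec

Q3


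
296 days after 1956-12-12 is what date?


Start: 1956-12-12, add 296 days
December 1956 has 31 days: 31 - 12 = 19 days to December 31 -> 277 left
January 1957 has 31 days -> 246 left
February 1957 has 28 days -> 218 left
March 1957 has 31 days -> 187 left
April 1957 has 30 days -> 157 left
May 1957 has 31 days -> 126 left
June 1957 has 30 days -> 96 left
July 1957 has 31 days -> 65 left
August 1957 has 31 days -> 34 left
September 1957 has 30 days -> 4 left
October 1957: 4 <= 31 -> lands on October 4

Result: 1957-10-04


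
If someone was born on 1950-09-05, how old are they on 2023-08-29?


Birth: 1950-09-05
Reference: 2023-08-29
Year difference: 2023 - 1950 = 73
Birthday not yet reached in 2023, subtract 1

72 years old


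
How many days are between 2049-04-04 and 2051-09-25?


From 2049-04-04 to 2051-09-25
2049-04-04: days before April = 31 + 28 + 31 = 90 (2049 is not a leap year); day of year = 90 + 4 = 94
2051-09-25: days before September = 31 + 28 + 31 + 30 + 31 + 30 + 31 + 31 = 243 (2051 is not a leap year); day of year = 243 + 25 = 268
Rest of 2049: 365 - 94 = 271
Full years 2050 (365): 365
Total = 271 + 365 + 268 = 904

904 days


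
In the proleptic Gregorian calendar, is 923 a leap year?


Gregorian leap year rule: divisible by 4, but not by 100, unless also by 400.
923 is not divisible by 4 -> not a leap year

No


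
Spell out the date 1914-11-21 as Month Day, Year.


ISO 1914-11-21 parses as year=1914, month=11, day=21
Month 11 -> November

November 21, 1914


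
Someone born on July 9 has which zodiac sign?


Date: July 9
Conventional tropical zodiac dates: Cancer from June 21 onward; Leo starts July 23
July 9 falls within the Cancer range

Cancer


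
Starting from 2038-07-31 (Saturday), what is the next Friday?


Current: Saturday
Target: Friday
Days ahead: 6

Next Friday: 2038-08-06


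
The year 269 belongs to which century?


Century = (year - 1) // 100 + 1
= (269 - 1) // 100 + 1
= 268 // 100 + 1
= 2 + 1

3rd century


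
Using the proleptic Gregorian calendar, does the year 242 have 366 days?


Gregorian leap year rule: divisible by 4, but not by 100, unless also by 400.
242 is not divisible by 4 -> not a leap year

No


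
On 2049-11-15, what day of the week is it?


Date: November 15, 2049
Anchor: Jan 1, 2049. With p = 2049 - 1 = 2048: (p + p//4 - p//100 + p//400) mod 7 = (2048 + 512 - 20 + 5) mod 7 = 2545 mod 7 = 4 -> Friday (Mon=0 ... Sun=6)
Days before November (Jan-Oct): 304; offset = 304 + 15 - 1 = 318
Weekday index = (4 + 318) mod 7 = 0

Day of the week: Monday


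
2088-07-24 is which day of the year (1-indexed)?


Date: July 24, 2088
Days in months 1 through 6: 182
Plus 24 days in July

Day of year: 206


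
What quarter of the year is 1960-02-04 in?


Month: February (month 2)
Q1: Jan-Mar, Q2: Apr-Jun, Q3: Jul-Sep, Q4: Oct-Dec

Q1


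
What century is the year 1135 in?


Century = (year - 1) // 100 + 1
= (1135 - 1) // 100 + 1
= 1134 // 100 + 1
= 11 + 1

12th century


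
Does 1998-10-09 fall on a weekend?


Anchor: Jan 1, 1998. With p = 1998 - 1 = 1997: (p + p//4 - p//100 + p//400) mod 7 = (1997 + 499 - 19 + 4) mod 7 = 2481 mod 7 = 3 -> Thursday (Mon=0 ... Sun=6)
Day of year: 282; offset = 281
Weekday index = (3 + 281) mod 7 = 4 -> Friday
Weekend days: Saturday, Sunday

No


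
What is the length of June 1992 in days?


June 1992

30 days


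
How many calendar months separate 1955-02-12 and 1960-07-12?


From February 1955 to July 1960
5 years * 12 = 60 months, plus 5 months = 65

65 months


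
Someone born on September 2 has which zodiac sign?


Date: September 2
Conventional tropical zodiac dates: Virgo from August 23 onward; Libra starts September 23
September 2 falls within the Virgo range

Virgo


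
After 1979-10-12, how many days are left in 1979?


Day of year: 285 of 365
Remaining = 365 - 285

80 days


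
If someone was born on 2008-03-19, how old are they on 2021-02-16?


Birth: 2008-03-19
Reference: 2021-02-16
Year difference: 2021 - 2008 = 13
Birthday not yet reached in 2021, subtract 1

12 years old


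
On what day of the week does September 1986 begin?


Target: September 1, 1986
Anchor: Jan 1, 1986. With p = 1986 - 1 = 1985: (p + p//4 - p//100 + p//400) mod 7 = (1985 + 496 - 19 + 4) mod 7 = 2466 mod 7 = 2 -> Wednesday (Mon=0 ... Sun=6)
Days before September (Jan-Aug): 243 days
Weekday index = (2 + 243) mod 7 = 0

Monday


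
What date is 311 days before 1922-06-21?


Start: 1922-06-21, subtract 311 days
Back 21 days from June 21 reaches May 31, 1922 -> 290 left
May 1922 has 31 days -> back to April 30, 1922 -> 259 left
April 1922 has 30 days -> back to March 31, 1922 -> 229 left
March 1922 has 31 days -> back to February 28, 1922 -> 198 left
February 1922 has 28 days -> back to January 31, 1922 -> 170 left
January 1922 has 31 days -> back to December 31, 1921 -> 139 left
December 1921 has 31 days -> back to November 30, 1921 -> 108 left
November 1921 has 30 days -> back to October 31, 1921 -> 78 left
October 1921 has 31 days -> back to September 30, 1921 -> 47 left
September 1921 has 30 days -> back to August 31, 1921 -> 17 left
August 1921: 31 - 17 = 14 -> lands on August 14

Result: 1921-08-14


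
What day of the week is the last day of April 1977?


April 1977 has 30 days
Anchor: Jan 1, 1977. With p = 1977 - 1 = 1976: (p + p//4 - p//100 + p//400) mod 7 = (1976 + 494 - 19 + 4) mod 7 = 2455 mod 7 = 5 -> Saturday (Mon=0 ... Sun=6)
Days before April (Jan-Mar): 90; April 1 index = (5 + 90) mod 7 = 4 -> Friday
Last day offset: 30 - 1 = 29 days
Weekday index = (4 + 29) mod 7 = 5

Saturday, April 30


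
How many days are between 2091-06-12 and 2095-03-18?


From 2091-06-12 to 2095-03-18
2091-06-12: days before June = 31 + 28 + 31 + 30 + 31 = 151 (2091 is not a leap year); day of year = 151 + 12 = 163
2095-03-18: days before March = 31 + 28 = 59 (2095 is not a leap year); day of year = 59 + 18 = 77
Rest of 2091: 365 - 163 = 202
Full years 2092 (366), 2093 (365), 2094 (365): 1096
Total = 202 + 1096 + 77 = 1375

1375 days


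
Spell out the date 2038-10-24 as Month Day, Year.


ISO 2038-10-24 parses as year=2038, month=10, day=24
Month 10 -> October

October 24, 2038


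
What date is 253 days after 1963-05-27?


Start: 1963-05-27, add 253 days
May 1963 has 31 days: 31 - 27 = 4 days to May 31 -> 249 left
June 1963 has 30 days -> 219 left
July 1963 has 31 days -> 188 left
August 1963 has 31 days -> 157 left
September 1963 has 30 days -> 127 left
October 1963 has 31 days -> 96 left
November 1963 has 30 days -> 66 left
December 1963 has 31 days -> 35 left
January 1964 has 31 days -> 4 left
February 1964: 4 <= 29 -> lands on February 4

Result: 1964-02-04


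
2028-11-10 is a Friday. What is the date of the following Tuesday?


Current: Friday
Target: Tuesday
Days ahead: 4

Next Tuesday: 2028-11-14


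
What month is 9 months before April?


April is month 4
4 - 9 = -5; wrap: -5 + 12 = 7

July


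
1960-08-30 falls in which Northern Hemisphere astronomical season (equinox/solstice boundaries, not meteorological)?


Date: August 30
Astronomical Summer (approx.; exact equinox/solstice day varies by year): June 21 to September 21
August 30 falls within the Summer window

Summer


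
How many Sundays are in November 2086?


November 2086 has 30 days
Anchor: Jan 1, 2086. With p = 2086 - 1 = 2085: (p + p//4 - p//100 + p//400) mod 7 = (2085 + 521 - 20 + 5) mod 7 = 2591 mod 7 = 1 -> Tuesday (Mon=0 ... Sun=6)
Days before November (Jan-Oct): 304; November 1 index = (1 + 304) mod 7 = 4 -> Friday
First Sunday is November 3
Sundays: 3, 10, 17, 24

4 Sundays


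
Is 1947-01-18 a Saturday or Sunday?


Anchor: Jan 1, 1947. With p = 1947 - 1 = 1946: (p + p//4 - p//100 + p//400) mod 7 = (1946 + 486 - 19 + 4) mod 7 = 2417 mod 7 = 2 -> Wednesday (Mon=0 ... Sun=6)
Day of year: 18; offset = 17
Weekday index = (2 + 17) mod 7 = 5 -> Saturday
Weekend days: Saturday, Sunday

Yes


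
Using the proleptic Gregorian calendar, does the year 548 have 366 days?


Gregorian leap year rule: divisible by 4, but not by 100, unless also by 400.
548 is divisible by 4 but not 100 -> leap year

Yes


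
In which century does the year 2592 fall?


Century = (year - 1) // 100 + 1
= (2592 - 1) // 100 + 1
= 2591 // 100 + 1
= 25 + 1

26th century


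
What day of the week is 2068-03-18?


Date: March 18, 2068
Anchor: Jan 1, 2068. With p = 2068 - 1 = 2067: (p + p//4 - p//100 + p//400) mod 7 = (2067 + 516 - 20 + 5) mod 7 = 2568 mod 7 = 6 -> Sunday (Mon=0 ... Sun=6)
Days before March (Jan-Feb): 60; offset = 60 + 18 - 1 = 77
Weekday index = (6 + 77) mod 7 = 6

Day of the week: Sunday


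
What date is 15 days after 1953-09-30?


Start: 1953-09-30, add 15 days
September 30 is the last day of September 1953 -> 15 left
October 1953: 15 <= 31 -> lands on October 15

Result: 1953-10-15


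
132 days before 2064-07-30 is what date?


Start: 2064-07-30, subtract 132 days
Back 30 days from July 30 reaches June 30, 2064 -> 102 left
June 2064 has 30 days -> back to May 31, 2064 -> 72 left
May 2064 has 31 days -> back to April 30, 2064 -> 41 left
April 2064 has 30 days -> back to March 31, 2064 -> 11 left
March 2064: 31 - 11 = 20 -> lands on March 20

Result: 2064-03-20


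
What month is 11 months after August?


August is month 8
8 + 11 = 19; wrap: 19 - 12 = 7

July


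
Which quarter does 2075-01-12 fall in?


Month: January (month 1)
Q1: Jan-Mar, Q2: Apr-Jun, Q3: Jul-Sep, Q4: Oct-Dec

Q1


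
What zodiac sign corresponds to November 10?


Date: November 10
Conventional tropical zodiac dates: Scorpio from October 23 onward; Sagittarius starts November 22
November 10 falls within the Scorpio range

Scorpio


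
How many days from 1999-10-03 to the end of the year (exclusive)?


Day of year: 276 of 365
Remaining = 365 - 276

89 days


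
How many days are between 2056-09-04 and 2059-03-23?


From 2056-09-04 to 2059-03-23
2056-09-04: days before September = 31 + 29 + 31 + 30 + 31 + 30 + 31 + 31 = 244 (2056 is a leap year); day of year = 244 + 4 = 248
2059-03-23: days before March = 31 + 28 = 59 (2059 is not a leap year); day of year = 59 + 23 = 82
Rest of 2056: 366 - 248 = 118
Full years 2057 (365), 2058 (365): 730
Total = 118 + 730 + 82 = 930

930 days


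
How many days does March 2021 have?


March 2021

31 days


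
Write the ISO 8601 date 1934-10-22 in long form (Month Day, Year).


ISO 1934-10-22 parses as year=1934, month=10, day=22
Month 10 -> October

October 22, 1934


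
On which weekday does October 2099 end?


October 2099 has 31 days
Anchor: Jan 1, 2099. With p = 2099 - 1 = 2098: (p + p//4 - p//100 + p//400) mod 7 = (2098 + 524 - 20 + 5) mod 7 = 2607 mod 7 = 3 -> Thursday (Mon=0 ... Sun=6)
Days before October (Jan-Sep): 273; October 1 index = (3 + 273) mod 7 = 3 -> Thursday
Last day offset: 31 - 1 = 30 days
Weekday index = (3 + 30) mod 7 = 5

Saturday, October 31


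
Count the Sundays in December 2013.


December 2013 has 31 days
Anchor: Jan 1, 2013. With p = 2013 - 1 = 2012: (p + p//4 - p//100 + p//400) mod 7 = (2012 + 503 - 20 + 5) mod 7 = 2500 mod 7 = 1 -> Tuesday (Mon=0 ... Sun=6)
Days before December (Jan-Nov): 334; December 1 index = (1 + 334) mod 7 = 6 -> Sunday
First Sunday is December 1
Sundays: 1, 8, 15, 22, 29

5 Sundays


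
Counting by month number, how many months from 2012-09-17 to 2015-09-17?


From September 2012 to September 2015
3 years * 12 = 36 months = 36

36 months


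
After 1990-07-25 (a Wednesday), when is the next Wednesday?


Current: Wednesday
Target: Wednesday
Days ahead: 7

Next Wednesday: 1990-08-01


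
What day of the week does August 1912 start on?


Target: August 1, 1912
Anchor: Jan 1, 1912. With p = 1912 - 1 = 1911: (p + p//4 - p//100 + p//400) mod 7 = (1911 + 477 - 19 + 4) mod 7 = 2373 mod 7 = 0 -> Monday (Mon=0 ... Sun=6)
Days before August (Jan-Jul): 213 days
Weekday index = (0 + 213) mod 7 = 3

Thursday


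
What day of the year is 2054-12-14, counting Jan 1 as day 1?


Date: December 14, 2054
Days in months 1 through 11: 334
Plus 14 days in December

Day of year: 348


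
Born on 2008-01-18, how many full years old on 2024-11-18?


Birth: 2008-01-18
Reference: 2024-11-18
Year difference: 2024 - 2008 = 16

16 years old


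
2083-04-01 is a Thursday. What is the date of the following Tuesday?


Current: Thursday
Target: Tuesday
Days ahead: 5

Next Tuesday: 2083-04-06


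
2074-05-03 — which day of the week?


Date: May 3, 2074
Anchor: Jan 1, 2074. With p = 2074 - 1 = 2073: (p + p//4 - p//100 + p//400) mod 7 = (2073 + 518 - 20 + 5) mod 7 = 2576 mod 7 = 0 -> Monday (Mon=0 ... Sun=6)
Days before May (Jan-Apr): 120; offset = 120 + 3 - 1 = 122
Weekday index = (0 + 122) mod 7 = 3

Day of the week: Thursday


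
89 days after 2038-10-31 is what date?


Start: 2038-10-31, add 89 days
October 31 is the last day of October 2038 -> 89 left
November 2038 has 30 days -> 59 left
December 2038 has 31 days -> 28 left
January 2039: 28 <= 31 -> lands on January 28

Result: 2039-01-28


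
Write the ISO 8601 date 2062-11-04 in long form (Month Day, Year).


ISO 2062-11-04 parses as year=2062, month=11, day=04
Month 11 -> November

November 4, 2062


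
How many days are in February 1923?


February 1923 (leap year: no)

28 days


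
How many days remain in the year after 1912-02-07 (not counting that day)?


Day of year: 38 of 366
Remaining = 366 - 38

328 days


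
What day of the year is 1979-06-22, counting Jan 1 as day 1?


Date: June 22, 1979
Days in months 1 through 5: 151
Plus 22 days in June

Day of year: 173


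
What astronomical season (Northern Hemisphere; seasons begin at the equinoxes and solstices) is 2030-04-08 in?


Date: April 8
Astronomical Spring (approx.; exact equinox/solstice day varies by year): March 20 to June 20
April 8 falls within the Spring window

Spring


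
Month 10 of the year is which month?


Month 10 of 12

October


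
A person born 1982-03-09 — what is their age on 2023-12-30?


Birth: 1982-03-09
Reference: 2023-12-30
Year difference: 2023 - 1982 = 41

41 years old


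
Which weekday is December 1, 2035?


Target: December 1, 2035
Anchor: Jan 1, 2035. With p = 2035 - 1 = 2034: (p + p//4 - p//100 + p//400) mod 7 = (2034 + 508 - 20 + 5) mod 7 = 2527 mod 7 = 0 -> Monday (Mon=0 ... Sun=6)
Days before December (Jan-Nov): 334 days
Weekday index = (0 + 334) mod 7 = 5

Saturday


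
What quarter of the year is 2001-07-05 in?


Month: July (month 7)
Q1: Jan-Mar, Q2: Apr-Jun, Q3: Jul-Sep, Q4: Oct-Dec

Q3


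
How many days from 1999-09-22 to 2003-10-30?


From 1999-09-22 to 2003-10-30
1999-09-22: days before September = 31 + 28 + 31 + 30 + 31 + 30 + 31 + 31 = 243 (1999 is not a leap year); day of year = 243 + 22 = 265
2003-10-30: days before October = 31 + 28 + 31 + 30 + 31 + 30 + 31 + 31 + 30 = 273 (2003 is not a leap year); day of year = 273 + 30 = 303
Rest of 1999: 365 - 265 = 100
Full years 2000 (366), 2001 (365), 2002 (365): 1096
Total = 100 + 1096 + 303 = 1499

1499 days


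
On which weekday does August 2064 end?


August 2064 has 31 days
Anchor: Jan 1, 2064. With p = 2064 - 1 = 2063: (p + p//4 - p//100 + p//400) mod 7 = (2063 + 515 - 20 + 5) mod 7 = 2563 mod 7 = 1 -> Tuesday (Mon=0 ... Sun=6)
Days before August (Jan-Jul): 213; August 1 index = (1 + 213) mod 7 = 4 -> Friday
Last day offset: 31 - 1 = 30 days
Weekday index = (4 + 30) mod 7 = 6

Sunday, August 31


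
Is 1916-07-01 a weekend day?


Anchor: Jan 1, 1916. With p = 1916 - 1 = 1915: (p + p//4 - p//100 + p//400) mod 7 = (1915 + 478 - 19 + 4) mod 7 = 2378 mod 7 = 5 -> Saturday (Mon=0 ... Sun=6)
Day of year: 183; offset = 182
Weekday index = (5 + 182) mod 7 = 5 -> Saturday
Weekend days: Saturday, Sunday

Yes


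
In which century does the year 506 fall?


Century = (year - 1) // 100 + 1
= (506 - 1) // 100 + 1
= 505 // 100 + 1
= 5 + 1

6th century


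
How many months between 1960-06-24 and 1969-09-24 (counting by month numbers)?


From June 1960 to September 1969
9 years * 12 = 108 months, plus 3 months = 111

111 months


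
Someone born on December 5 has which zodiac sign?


Date: December 5
Conventional tropical zodiac dates: Sagittarius from November 22 onward; Capricorn starts December 22
December 5 falls within the Sagittarius range

Sagittarius


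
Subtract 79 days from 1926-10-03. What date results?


Start: 1926-10-03, subtract 79 days
Back 3 days from October 3 reaches September 30, 1926 -> 76 left
September 1926 has 30 days -> back to August 31, 1926 -> 46 left
August 1926 has 31 days -> back to July 31, 1926 -> 15 left
July 1926: 31 - 15 = 16 -> lands on July 16

Result: 1926-07-16


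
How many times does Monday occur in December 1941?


December 1941 has 31 days
Anchor: Jan 1, 1941. With p = 1941 - 1 = 1940: (p + p//4 - p//100 + p//400) mod 7 = (1940 + 485 - 19 + 4) mod 7 = 2410 mod 7 = 2 -> Wednesday (Mon=0 ... Sun=6)
Days before December (Jan-Nov): 334; December 1 index = (2 + 334) mod 7 = 0 -> Monday
First Monday is December 1
Mondays: 1, 8, 15, 22, 29

5 Mondays


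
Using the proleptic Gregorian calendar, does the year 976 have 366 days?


Gregorian leap year rule: divisible by 4, but not by 100, unless also by 400.
976 is divisible by 4 but not 100 -> leap year

Yes


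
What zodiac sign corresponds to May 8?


Date: May 8
Conventional tropical zodiac dates: Taurus from April 20 onward; Gemini starts May 21
May 8 falls within the Taurus range

Taurus


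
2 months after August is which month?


August is month 8
8 + 2 = 10

October


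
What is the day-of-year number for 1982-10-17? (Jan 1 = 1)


Date: October 17, 1982
Days in months 1 through 9: 273
Plus 17 days in October

Day of year: 290


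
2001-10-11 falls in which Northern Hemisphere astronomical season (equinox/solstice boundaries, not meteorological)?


Date: October 11
Astronomical Autumn (approx.; exact equinox/solstice day varies by year): September 22 to December 20
October 11 falls within the Autumn window

Autumn


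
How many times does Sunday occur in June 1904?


June 1904 has 30 days
Anchor: Jan 1, 1904. With p = 1904 - 1 = 1903: (p + p//4 - p//100 + p//400) mod 7 = (1903 + 475 - 19 + 4) mod 7 = 2363 mod 7 = 4 -> Friday (Mon=0 ... Sun=6)
Days before June (Jan-May): 152; June 1 index = (4 + 152) mod 7 = 2 -> Wednesday
First Sunday is June 5
Sundays: 5, 12, 19, 26

4 Sundays


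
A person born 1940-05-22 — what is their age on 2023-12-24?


Birth: 1940-05-22
Reference: 2023-12-24
Year difference: 2023 - 1940 = 83

83 years old


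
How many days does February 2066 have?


February 2066 (leap year: no)

28 days


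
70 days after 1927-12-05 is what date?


Start: 1927-12-05, add 70 days
December 1927 has 31 days: 31 - 5 = 26 days to December 31 -> 44 left
January 1928 has 31 days -> 13 left
February 1928: 13 <= 29 -> lands on February 13

Result: 1928-02-13


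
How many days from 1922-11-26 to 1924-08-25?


From 1922-11-26 to 1924-08-25
1922-11-26: days before November = 31 + 28 + 31 + 30 + 31 + 30 + 31 + 31 + 30 + 31 = 304 (1922 is not a leap year); day of year = 304 + 26 = 330
1924-08-25: days before August = 31 + 29 + 31 + 30 + 31 + 30 + 31 = 213 (1924 is a leap year); day of year = 213 + 25 = 238
Rest of 1922: 365 - 330 = 35
Full years 1923 (365): 365
Total = 35 + 365 + 238 = 638

638 days


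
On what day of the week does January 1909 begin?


Target: January 1, 1909
Anchor: Jan 1, 1909. With p = 1909 - 1 = 1908: (p + p//4 - p//100 + p//400) mod 7 = (1908 + 477 - 19 + 4) mod 7 = 2370 mod 7 = 4 -> Friday (Mon=0 ... Sun=6)
Offset from anchor: 0 days
Weekday index = (4 + 0) mod 7 = 4

Friday


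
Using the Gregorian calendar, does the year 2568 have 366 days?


Gregorian leap year rule: divisible by 4, but not by 100, unless also by 400.
2568 is divisible by 4 but not 100 -> leap year

Yes


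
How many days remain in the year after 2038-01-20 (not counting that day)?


Day of year: 20 of 365
Remaining = 365 - 20

345 days


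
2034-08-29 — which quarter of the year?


Month: August (month 8)
Q1: Jan-Mar, Q2: Apr-Jun, Q3: Jul-Sep, Q4: Oct-Dec

Q3


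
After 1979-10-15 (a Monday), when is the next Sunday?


Current: Monday
Target: Sunday
Days ahead: 6

Next Sunday: 1979-10-21


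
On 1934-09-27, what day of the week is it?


Date: September 27, 1934
Anchor: Jan 1, 1934. With p = 1934 - 1 = 1933: (p + p//4 - p//100 + p//400) mod 7 = (1933 + 483 - 19 + 4) mod 7 = 2401 mod 7 = 0 -> Monday (Mon=0 ... Sun=6)
Days before September (Jan-Aug): 243; offset = 243 + 27 - 1 = 269
Weekday index = (0 + 269) mod 7 = 3

Day of the week: Thursday


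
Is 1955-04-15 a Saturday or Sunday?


Anchor: Jan 1, 1955. With p = 1955 - 1 = 1954: (p + p//4 - p//100 + p//400) mod 7 = (1954 + 488 - 19 + 4) mod 7 = 2427 mod 7 = 5 -> Saturday (Mon=0 ... Sun=6)
Day of year: 105; offset = 104
Weekday index = (5 + 104) mod 7 = 4 -> Friday
Weekend days: Saturday, Sunday

No


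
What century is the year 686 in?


Century = (year - 1) // 100 + 1
= (686 - 1) // 100 + 1
= 685 // 100 + 1
= 6 + 1

7th century


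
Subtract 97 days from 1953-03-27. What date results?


Start: 1953-03-27, subtract 97 days
Back 27 days from March 27 reaches February 28, 1953 -> 70 left
February 1953 has 28 days -> back to January 31, 1953 -> 42 left
January 1953 has 31 days -> back to December 31, 1952 -> 11 left
December 1952: 31 - 11 = 20 -> lands on December 20

Result: 1952-12-20


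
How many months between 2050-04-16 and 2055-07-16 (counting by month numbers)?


From April 2050 to July 2055
5 years * 12 = 60 months, plus 3 months = 63

63 months


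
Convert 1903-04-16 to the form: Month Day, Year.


ISO 1903-04-16 parses as year=1903, month=04, day=16
Month 4 -> April

April 16, 1903


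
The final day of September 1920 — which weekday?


September 1920 has 30 days
Anchor: Jan 1, 1920. With p = 1920 - 1 = 1919: (p + p//4 - p//100 + p//400) mod 7 = (1919 + 479 - 19 + 4) mod 7 = 2383 mod 7 = 3 -> Thursday (Mon=0 ... Sun=6)
Days before September (Jan-Aug): 244; September 1 index = (3 + 244) mod 7 = 2 -> Wednesday
Last day offset: 30 - 1 = 29 days
Weekday index = (2 + 29) mod 7 = 3

Thursday, September 30


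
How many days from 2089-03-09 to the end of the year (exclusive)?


Day of year: 68 of 365
Remaining = 365 - 68

297 days


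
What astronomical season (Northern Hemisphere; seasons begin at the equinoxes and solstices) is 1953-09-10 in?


Date: September 10
Astronomical Summer (approx.; exact equinox/solstice day varies by year): June 21 to September 21
September 10 falls within the Summer window

Summer


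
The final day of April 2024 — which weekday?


April 2024 has 30 days
Anchor: Jan 1, 2024. With p = 2024 - 1 = 2023: (p + p//4 - p//100 + p//400) mod 7 = (2023 + 505 - 20 + 5) mod 7 = 2513 mod 7 = 0 -> Monday (Mon=0 ... Sun=6)
Days before April (Jan-Mar): 91; April 1 index = (0 + 91) mod 7 = 0 -> Monday
Last day offset: 30 - 1 = 29 days
Weekday index = (0 + 29) mod 7 = 1

Tuesday, April 30


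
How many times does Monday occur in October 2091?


October 2091 has 31 days
Anchor: Jan 1, 2091. With p = 2091 - 1 = 2090: (p + p//4 - p//100 + p//400) mod 7 = (2090 + 522 - 20 + 5) mod 7 = 2597 mod 7 = 0 -> Monday (Mon=0 ... Sun=6)
Days before October (Jan-Sep): 273; October 1 index = (0 + 273) mod 7 = 0 -> Monday
First Monday is October 1
Mondays: 1, 8, 15, 22, 29

5 Mondays


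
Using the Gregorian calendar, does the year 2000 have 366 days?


Gregorian leap year rule: divisible by 4, but not by 100, unless also by 400.
2000 is divisible by 400 -> leap year

Yes


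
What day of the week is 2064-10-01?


Date: October 1, 2064
Anchor: Jan 1, 2064. With p = 2064 - 1 = 2063: (p + p//4 - p//100 + p//400) mod 7 = (2063 + 515 - 20 + 5) mod 7 = 2563 mod 7 = 1 -> Tuesday (Mon=0 ... Sun=6)
Days before October (Jan-Sep): 274; offset = 274 + 1 - 1 = 274
Weekday index = (1 + 274) mod 7 = 2

Day of the week: Wednesday


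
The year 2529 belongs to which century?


Century = (year - 1) // 100 + 1
= (2529 - 1) // 100 + 1
= 2528 // 100 + 1
= 25 + 1

26th century


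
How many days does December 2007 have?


December 2007

31 days


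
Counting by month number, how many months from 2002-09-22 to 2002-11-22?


From September 2002 to November 2002
0 years * 12 = 0 months, plus 2 months = 2

2 months


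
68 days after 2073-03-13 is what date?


Start: 2073-03-13, add 68 days
March 2073 has 31 days: 31 - 13 = 18 days to March 31 -> 50 left
April 2073 has 30 days -> 20 left
May 2073: 20 <= 31 -> lands on May 20

Result: 2073-05-20


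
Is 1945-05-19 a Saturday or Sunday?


Anchor: Jan 1, 1945. With p = 1945 - 1 = 1944: (p + p//4 - p//100 + p//400) mod 7 = (1944 + 486 - 19 + 4) mod 7 = 2415 mod 7 = 0 -> Monday (Mon=0 ... Sun=6)
Day of year: 139; offset = 138
Weekday index = (0 + 138) mod 7 = 5 -> Saturday
Weekend days: Saturday, Sunday

Yes


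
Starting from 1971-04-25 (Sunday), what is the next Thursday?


Current: Sunday
Target: Thursday
Days ahead: 4

Next Thursday: 1971-04-29


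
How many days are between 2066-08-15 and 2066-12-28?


From 2066-08-15 to 2066-12-28
2066-08-15: days before August = 31 + 28 + 31 + 30 + 31 + 30 + 31 = 212 (2066 is not a leap year); day of year = 212 + 15 = 227
2066-12-28: days before December = 31 + 28 + 31 + 30 + 31 + 30 + 31 + 31 + 30 + 31 + 30 = 334 (2066 is not a leap year); day of year = 334 + 28 = 362
Same year: 362 - 227 = 135

135 days


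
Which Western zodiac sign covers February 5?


Date: February 5
Conventional tropical zodiac dates: Aquarius from January 20 onward; Pisces starts February 19
February 5 falls within the Aquarius range

Aquarius


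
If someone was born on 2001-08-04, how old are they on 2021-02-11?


Birth: 2001-08-04
Reference: 2021-02-11
Year difference: 2021 - 2001 = 20
Birthday not yet reached in 2021, subtract 1

19 years old


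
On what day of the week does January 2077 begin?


Target: January 1, 2077
Anchor: Jan 1, 2077. With p = 2077 - 1 = 2076: (p + p//4 - p//100 + p//400) mod 7 = (2076 + 519 - 20 + 5) mod 7 = 2580 mod 7 = 4 -> Friday (Mon=0 ... Sun=6)
Offset from anchor: 0 days
Weekday index = (4 + 0) mod 7 = 4

Friday


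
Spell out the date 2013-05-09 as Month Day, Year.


ISO 2013-05-09 parses as year=2013, month=05, day=09
Month 5 -> May

May 9, 2013


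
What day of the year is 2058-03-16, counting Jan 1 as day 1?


Date: March 16, 2058
Days in months 1 through 2: 59
Plus 16 days in March

Day of year: 75


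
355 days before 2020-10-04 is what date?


Start: 2020-10-04, subtract 355 days
Back 4 days from October 4 reaches September 30, 2020 -> 351 left
September 2020 has 30 days -> back to August 31, 2020 -> 321 left
August 2020 has 31 days -> back to July 31, 2020 -> 290 left
July 2020 has 31 days -> back to June 30, 2020 -> 259 left
June 2020 has 30 days -> back to May 31, 2020 -> 229 left
May 2020 has 31 days -> back to April 30, 2020 -> 198 left
April 2020 has 30 days -> back to March 31, 2020 -> 168 left
March 2020 has 31 days -> back to February 29, 2020 -> 137 left
February 2020 has 29 days -> back to January 31, 2020 -> 108 left
January 2020 has 31 days -> back to December 31, 2019 -> 77 left
December 2019 has 31 days -> back to November 30, 2019 -> 46 left
November 2019 has 30 days -> back to October 31, 2019 -> 16 left
October 2019: 31 - 16 = 15 -> lands on October 15

Result: 2019-10-15


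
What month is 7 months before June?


June is month 6
6 - 7 = -1; wrap: -1 + 12 = 11

November


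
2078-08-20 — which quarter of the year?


Month: August (month 8)
Q1: Jan-Mar, Q2: Apr-Jun, Q3: Jul-Sep, Q4: Oct-Dec

Q3


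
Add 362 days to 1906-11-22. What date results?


Start: 1906-11-22, add 362 days
November 1906 has 30 days: 30 - 22 = 8 days to November 30 -> 354 left
December 1906 has 31 days -> 323 left
January 1907 has 31 days -> 292 left
February 1907 has 28 days -> 264 left
March 1907 has 31 days -> 233 left
April 1907 has 30 days -> 203 left
May 1907 has 31 days -> 172 left
June 1907 has 30 days -> 142 left
July 1907 has 31 days -> 111 left
August 1907 has 31 days -> 80 left
September 1907 has 30 days -> 50 left
October 1907 has 31 days -> 19 left
November 1907: 19 <= 30 -> lands on November 19

Result: 1907-11-19


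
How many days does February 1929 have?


February 1929 (leap year: no)

28 days


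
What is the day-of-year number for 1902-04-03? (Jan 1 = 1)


Date: April 3, 1902
Days in months 1 through 3: 90
Plus 3 days in April

Day of year: 93


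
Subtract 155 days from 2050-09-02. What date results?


Start: 2050-09-02, subtract 155 days
Back 2 days from September 2 reaches August 31, 2050 -> 153 left
August 2050 has 31 days -> back to July 31, 2050 -> 122 left
July 2050 has 31 days -> back to June 30, 2050 -> 91 left
June 2050 has 30 days -> back to May 31, 2050 -> 61 left
May 2050 has 31 days -> back to April 30, 2050 -> 30 left
April 2050 has 30 days -> back to March 31, 2050 -> 0 left
March 2050: 31 - 0 = 31 -> lands on March 31

Result: 2050-03-31


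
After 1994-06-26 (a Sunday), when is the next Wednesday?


Current: Sunday
Target: Wednesday
Days ahead: 3

Next Wednesday: 1994-06-29


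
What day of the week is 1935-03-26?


Date: March 26, 1935
Anchor: Jan 1, 1935. With p = 1935 - 1 = 1934: (p + p//4 - p//100 + p//400) mod 7 = (1934 + 483 - 19 + 4) mod 7 = 2402 mod 7 = 1 -> Tuesday (Mon=0 ... Sun=6)
Days before March (Jan-Feb): 59; offset = 59 + 26 - 1 = 84
Weekday index = (1 + 84) mod 7 = 1

Day of the week: Tuesday


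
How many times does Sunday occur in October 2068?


October 2068 has 31 days
Anchor: Jan 1, 2068. With p = 2068 - 1 = 2067: (p + p//4 - p//100 + p//400) mod 7 = (2067 + 516 - 20 + 5) mod 7 = 2568 mod 7 = 6 -> Sunday (Mon=0 ... Sun=6)
Days before October (Jan-Sep): 274; October 1 index = (6 + 274) mod 7 = 0 -> Monday
First Sunday is October 7
Sundays: 7, 14, 21, 28

4 Sundays


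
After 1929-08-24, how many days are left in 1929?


Day of year: 236 of 365
Remaining = 365 - 236

129 days


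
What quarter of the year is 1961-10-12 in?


Month: October (month 10)
Q1: Jan-Mar, Q2: Apr-Jun, Q3: Jul-Sep, Q4: Oct-Dec

Q4


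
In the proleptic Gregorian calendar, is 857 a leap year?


Gregorian leap year rule: divisible by 4, but not by 100, unless also by 400.
857 is not divisible by 4 -> not a leap year

No


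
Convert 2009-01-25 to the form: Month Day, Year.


ISO 2009-01-25 parses as year=2009, month=01, day=25
Month 1 -> January

January 25, 2009


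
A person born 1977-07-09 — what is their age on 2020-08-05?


Birth: 1977-07-09
Reference: 2020-08-05
Year difference: 2020 - 1977 = 43

43 years old


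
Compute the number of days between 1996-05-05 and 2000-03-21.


From 1996-05-05 to 2000-03-21
1996-05-05: days before May = 31 + 29 + 31 + 30 = 121 (1996 is a leap year); day of year = 121 + 5 = 126
2000-03-21: days before March = 31 + 29 = 60 (2000 is a leap year); day of year = 60 + 21 = 81
Rest of 1996: 366 - 126 = 240
Full years 1997 (365), 1998 (365), 1999 (365): 1095
Total = 240 + 1095 + 81 = 1416

1416 days


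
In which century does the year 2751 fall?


Century = (year - 1) // 100 + 1
= (2751 - 1) // 100 + 1
= 2750 // 100 + 1
= 27 + 1

28th century


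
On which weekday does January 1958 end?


January 1958 has 31 days
Anchor: Jan 1, 1958. With p = 1958 - 1 = 1957: (p + p//4 - p//100 + p//400) mod 7 = (1957 + 489 - 19 + 4) mod 7 = 2431 mod 7 = 2 -> Wednesday (Mon=0 ... Sun=6)
January 1 is the anchor itself -> Wednesday
Last day offset: 31 - 1 = 30 days
Weekday index = (2 + 30) mod 7 = 4

Friday, January 31


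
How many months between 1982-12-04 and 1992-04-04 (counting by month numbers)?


From December 1982 to April 1992
10 years * 12 = 120 months, minus 8 months = 112

112 months


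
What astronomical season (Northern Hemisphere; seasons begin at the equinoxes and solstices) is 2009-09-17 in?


Date: September 17
Astronomical Summer (approx.; exact equinox/solstice day varies by year): June 21 to September 21
September 17 falls within the Summer window

Summer


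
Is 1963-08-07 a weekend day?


Anchor: Jan 1, 1963. With p = 1963 - 1 = 1962: (p + p//4 - p//100 + p//400) mod 7 = (1962 + 490 - 19 + 4) mod 7 = 2437 mod 7 = 1 -> Tuesday (Mon=0 ... Sun=6)
Day of year: 219; offset = 218
Weekday index = (1 + 218) mod 7 = 2 -> Wednesday
Weekend days: Saturday, Sunday

No


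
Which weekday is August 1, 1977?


Target: August 1, 1977
Anchor: Jan 1, 1977. With p = 1977 - 1 = 1976: (p + p//4 - p//100 + p//400) mod 7 = (1976 + 494 - 19 + 4) mod 7 = 2455 mod 7 = 5 -> Saturday (Mon=0 ... Sun=6)
Days before August (Jan-Jul): 212 days
Weekday index = (5 + 212) mod 7 = 0

Monday


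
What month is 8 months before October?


October is month 10
10 - 8 = 2

February


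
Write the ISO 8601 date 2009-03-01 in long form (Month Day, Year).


ISO 2009-03-01 parses as year=2009, month=03, day=01
Month 3 -> March

March 1, 2009


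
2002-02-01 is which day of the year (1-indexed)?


Date: February 1, 2002
Days in months 1 through 1: 31
Plus 1 days in February

Day of year: 32


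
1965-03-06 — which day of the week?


Date: March 6, 1965
Anchor: Jan 1, 1965. With p = 1965 - 1 = 1964: (p + p//4 - p//100 + p//400) mod 7 = (1964 + 491 - 19 + 4) mod 7 = 2440 mod 7 = 4 -> Friday (Mon=0 ... Sun=6)
Days before March (Jan-Feb): 59; offset = 59 + 6 - 1 = 64
Weekday index = (4 + 64) mod 7 = 5

Day of the week: Saturday


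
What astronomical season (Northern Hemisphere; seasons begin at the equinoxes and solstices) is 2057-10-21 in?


Date: October 21
Astronomical Autumn (approx.; exact equinox/solstice day varies by year): September 22 to December 20
October 21 falls within the Autumn window

Autumn


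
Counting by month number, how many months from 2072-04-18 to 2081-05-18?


From April 2072 to May 2081
9 years * 12 = 108 months, plus 1 month = 109

109 months


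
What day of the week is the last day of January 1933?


January 1933 has 31 days
Anchor: Jan 1, 1933. With p = 1933 - 1 = 1932: (p + p//4 - p//100 + p//400) mod 7 = (1932 + 483 - 19 + 4) mod 7 = 2400 mod 7 = 6 -> Sunday (Mon=0 ... Sun=6)
January 1 is the anchor itself -> Sunday
Last day offset: 31 - 1 = 30 days
Weekday index = (6 + 30) mod 7 = 1

Tuesday, January 31


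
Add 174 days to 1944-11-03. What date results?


Start: 1944-11-03, add 174 days
November 1944 has 30 days: 30 - 3 = 27 days to November 30 -> 147 left
December 1944 has 31 days -> 116 left
January 1945 has 31 days -> 85 left
February 1945 has 28 days -> 57 left
March 1945 has 31 days -> 26 left
April 1945: 26 <= 30 -> lands on April 26

Result: 1945-04-26


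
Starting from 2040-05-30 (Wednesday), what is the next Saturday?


Current: Wednesday
Target: Saturday
Days ahead: 3

Next Saturday: 2040-06-02


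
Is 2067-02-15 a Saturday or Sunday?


Anchor: Jan 1, 2067. With p = 2067 - 1 = 2066: (p + p//4 - p//100 + p//400) mod 7 = (2066 + 516 - 20 + 5) mod 7 = 2567 mod 7 = 5 -> Saturday (Mon=0 ... Sun=6)
Day of year: 46; offset = 45
Weekday index = (5 + 45) mod 7 = 1 -> Tuesday
Weekend days: Saturday, Sunday

No


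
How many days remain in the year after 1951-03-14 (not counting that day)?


Day of year: 73 of 365
Remaining = 365 - 73

292 days


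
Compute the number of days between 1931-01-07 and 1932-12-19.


From 1931-01-07 to 1932-12-19
1931-01-07: day of year = 7
1932-12-19: days before December = 31 + 29 + 31 + 30 + 31 + 30 + 31 + 31 + 30 + 31 + 30 = 335 (1932 is a leap year); day of year = 335 + 19 = 354
Rest of 1931: 365 - 7 = 358
Total = 358 + 354 = 712

712 days


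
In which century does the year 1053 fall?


Century = (year - 1) // 100 + 1
= (1053 - 1) // 100 + 1
= 1052 // 100 + 1
= 10 + 1

11th century


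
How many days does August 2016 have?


August 2016

31 days


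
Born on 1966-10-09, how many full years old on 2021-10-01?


Birth: 1966-10-09
Reference: 2021-10-01
Year difference: 2021 - 1966 = 55
Birthday not yet reached in 2021, subtract 1

54 years old


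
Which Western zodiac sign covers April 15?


Date: April 15
Conventional tropical zodiac dates: Aries from March 21 onward; Taurus starts April 20
April 15 falls within the Aries range

Aries


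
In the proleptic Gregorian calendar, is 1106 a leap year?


Gregorian leap year rule: divisible by 4, but not by 100, unless also by 400.
1106 is not divisible by 4 -> not a leap year

No


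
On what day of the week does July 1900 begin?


Target: July 1, 1900
Anchor: Jan 1, 1900. With p = 1900 - 1 = 1899: (p + p//4 - p//100 + p//400) mod 7 = (1899 + 474 - 18 + 4) mod 7 = 2359 mod 7 = 0 -> Monday (Mon=0 ... Sun=6)
Days before July (Jan-Jun): 181 days
Weekday index = (0 + 181) mod 7 = 6

Sunday


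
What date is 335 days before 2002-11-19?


Start: 2002-11-19, subtract 335 days
Back 19 days from November 19 reaches October 31, 2002 -> 316 left
October 2002 has 31 days -> back to September 30, 2002 -> 285 left
September 2002 has 30 days -> back to August 31, 2002 -> 255 left
August 2002 has 31 days -> back to July 31, 2002 -> 224 left
July 2002 has 31 days -> back to June 30, 2002 -> 193 left
June 2002 has 30 days -> back to May 31, 2002 -> 163 left
May 2002 has 31 days -> back to April 30, 2002 -> 132 left
April 2002 has 30 days -> back to March 31, 2002 -> 102 left
March 2002 has 31 days -> back to February 28, 2002 -> 71 left
February 2002 has 28 days -> back to January 31, 2002 -> 43 left
January 2002 has 31 days -> back to December 31, 2001 -> 12 left
December 2001: 31 - 12 = 19 -> lands on December 19

Result: 2001-12-19
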